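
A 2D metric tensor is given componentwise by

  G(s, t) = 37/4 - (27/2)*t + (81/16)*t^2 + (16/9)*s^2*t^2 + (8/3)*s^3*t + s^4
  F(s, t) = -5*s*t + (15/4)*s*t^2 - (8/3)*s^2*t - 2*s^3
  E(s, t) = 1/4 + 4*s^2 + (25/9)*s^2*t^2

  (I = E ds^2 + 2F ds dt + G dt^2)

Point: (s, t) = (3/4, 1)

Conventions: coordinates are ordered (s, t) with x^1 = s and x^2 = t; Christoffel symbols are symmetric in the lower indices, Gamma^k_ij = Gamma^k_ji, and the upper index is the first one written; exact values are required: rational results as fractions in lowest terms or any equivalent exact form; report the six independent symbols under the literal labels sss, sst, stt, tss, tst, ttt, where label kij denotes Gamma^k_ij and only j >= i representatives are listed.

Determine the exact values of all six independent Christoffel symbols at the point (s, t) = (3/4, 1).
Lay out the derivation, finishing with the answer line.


E = 65/16, F = -105/32, G = 833/256 at the point
E_s = 61/6, E_t = 25/8, F_s = -69/8, F_t = 3/8, G_s = 425/48, G_t = -1/4
EG - F^2 = 10045/4096;  g^inv = (4096/10045) * [[833/256, 105/32], [105/32, 65/16]]
first-kind symbols [ij,l] = (1/2)(d_i g_jl + d_j g_il - d_l g_ij): [ss,s] = E_s/2 = 61/12, [ss,t] = F_s - E_t/2 = -163/16, [st,s] = E_t/2 = 25/16, [st,t] = G_s/2 = 425/96, [tt,s] = F_t - G_s/2 = -389/96, [tt,t] = G_t/2 = -1/8
Gamma^s_ij = (G*[ij,s] - F*[ij,t])/(EG - F^2), Gamma^t_ij = (E*[ij,t] - F*[ij,s])/(EG - F^2)

Answer: Gamma_sss = -29644/4305, Gamma_sst = 2295/287, Gamma_stt = -47731/8610, Gamma_tss = -20240/2009, Gamma_tst = 56800/6027, Gamma_ttt = -11308/2009


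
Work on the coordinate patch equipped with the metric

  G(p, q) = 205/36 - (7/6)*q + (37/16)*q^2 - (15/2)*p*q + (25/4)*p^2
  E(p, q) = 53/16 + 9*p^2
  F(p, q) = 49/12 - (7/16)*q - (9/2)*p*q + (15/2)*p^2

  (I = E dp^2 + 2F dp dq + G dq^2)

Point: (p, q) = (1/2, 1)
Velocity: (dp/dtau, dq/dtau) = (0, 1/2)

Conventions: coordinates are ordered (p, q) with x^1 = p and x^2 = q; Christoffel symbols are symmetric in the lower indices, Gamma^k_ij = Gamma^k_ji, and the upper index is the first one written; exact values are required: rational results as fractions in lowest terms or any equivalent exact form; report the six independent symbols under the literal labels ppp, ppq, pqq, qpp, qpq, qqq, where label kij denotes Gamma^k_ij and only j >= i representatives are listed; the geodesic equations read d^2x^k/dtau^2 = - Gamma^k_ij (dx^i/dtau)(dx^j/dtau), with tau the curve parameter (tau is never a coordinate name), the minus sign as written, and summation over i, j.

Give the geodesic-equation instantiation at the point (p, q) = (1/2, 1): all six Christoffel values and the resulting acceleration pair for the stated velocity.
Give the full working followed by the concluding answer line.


E = 89/16, F = 157/48, G = 335/72 at the point
E_p = 9, E_q = 0, F_p = 3, F_q = -43/16, G_p = -5/4, G_q = -7/24
EG - F^2 = 34981/2304;  g^inv = (2304/34981) * [[335/72, -157/48], [-157/48, 89/16]]
first-kind symbols [ij,l] = (1/2)(d_i g_jl + d_j g_il - d_l g_ij): [pp,p] = E_p/2 = 9/2, [pp,q] = F_p - E_q/2 = 3, [pq,p] = E_q/2 = 0, [pq,q] = G_p/2 = -5/8, [qq,p] = F_q - G_p/2 = -33/16, [qq,q] = G_q/2 = -7/48
Gamma^p_ij = (G*[ij,p] - F*[ij,q])/(EG - F^2), Gamma^q_ij = (E*[ij,q] - F*[ij,p])/(EG - F^2)
Gamma_ppp = 25632/34981, Gamma_ppq = 4710/34981, Gamma_pqq = -21011/34981, Gamma_qpp = 4536/34981, Gamma_qpq = -8010/34981, Gamma_qqq = 13674/34981
d^2p/dtau^2 = -(Gamma_ppp*(0)^2 + 2*Gamma_ppq*(0)*(1/2) + Gamma_pqq*(1/2)^2) = 21011/139924
d^2q/dtau^2 = -(Gamma_qpp*(0)^2 + 2*Gamma_qpq*(0)*(1/2) + Gamma_qqq*(1/2)^2) = -6837/69962

Answer: Gamma_ppp = 25632/34981, Gamma_ppq = 4710/34981, Gamma_pqq = -21011/34981, Gamma_qpp = 4536/34981, Gamma_qpq = -8010/34981, Gamma_qqq = 13674/34981; accelerations (d^2p/dtau^2, d^2q/dtau^2) = (21011/139924, -6837/69962)


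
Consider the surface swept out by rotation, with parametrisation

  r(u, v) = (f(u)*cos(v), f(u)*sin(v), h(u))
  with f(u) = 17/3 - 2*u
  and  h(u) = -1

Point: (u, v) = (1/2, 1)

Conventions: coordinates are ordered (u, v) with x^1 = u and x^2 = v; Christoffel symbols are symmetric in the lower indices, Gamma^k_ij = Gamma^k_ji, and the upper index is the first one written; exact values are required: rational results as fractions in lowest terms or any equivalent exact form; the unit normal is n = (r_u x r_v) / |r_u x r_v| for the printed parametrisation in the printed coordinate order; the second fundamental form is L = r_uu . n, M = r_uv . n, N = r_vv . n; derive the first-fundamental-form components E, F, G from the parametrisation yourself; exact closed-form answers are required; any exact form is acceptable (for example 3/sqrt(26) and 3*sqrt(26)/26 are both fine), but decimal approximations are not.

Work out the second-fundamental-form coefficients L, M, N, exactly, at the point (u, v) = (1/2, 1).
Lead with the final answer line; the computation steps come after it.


Answer: L = 0, M = 0, N = 0

f = 14/3, f' = -2, f'' = 0, h' = 0, h'' = 0
E = 4, F = 0, G = 196/9; answer radicand W^2 = 4
unnormalised second-form numerators: l = 0, m = 0, n = 0; L = l/sqrt(4), and similarly M = m/sqrt(W^2), N = n/sqrt(W^2)


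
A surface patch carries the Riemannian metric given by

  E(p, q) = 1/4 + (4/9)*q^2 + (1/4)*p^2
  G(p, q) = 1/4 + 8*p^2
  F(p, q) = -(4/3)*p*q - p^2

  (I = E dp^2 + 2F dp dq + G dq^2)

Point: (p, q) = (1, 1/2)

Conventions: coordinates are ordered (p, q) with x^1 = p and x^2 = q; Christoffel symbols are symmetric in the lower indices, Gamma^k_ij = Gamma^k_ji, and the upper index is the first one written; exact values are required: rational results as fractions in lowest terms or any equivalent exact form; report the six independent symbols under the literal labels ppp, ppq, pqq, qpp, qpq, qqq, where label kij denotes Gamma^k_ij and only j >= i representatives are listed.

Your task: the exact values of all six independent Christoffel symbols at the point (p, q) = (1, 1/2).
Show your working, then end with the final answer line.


E = 11/18, F = -5/3, G = 33/4 at the point
E_p = 1/2, E_q = 4/9, F_p = -8/3, F_q = -4/3, G_p = 16, G_q = 0
EG - F^2 = 163/72;  g^inv = (72/163) * [[33/4, 5/3], [5/3, 11/18]]
first-kind symbols [ij,l] = (1/2)(d_i g_jl + d_j g_il - d_l g_ij): [pp,p] = E_p/2 = 1/4, [pp,q] = F_p - E_q/2 = -26/9, [pq,p] = E_q/2 = 2/9, [pq,q] = G_p/2 = 8, [qq,p] = F_q - G_p/2 = -28/3, [qq,q] = G_q/2 = 0
Gamma^p_ij = (G*[ij,p] - F*[ij,q])/(EG - F^2), Gamma^q_ij = (E*[ij,q] - F*[ij,p])/(EG - F^2)

Answer: Gamma_ppp = -1189/978, Gamma_ppq = 1092/163, Gamma_pqq = -5544/163, Gamma_qpp = -874/1467, Gamma_qpq = 1136/489, Gamma_qqq = -1120/163


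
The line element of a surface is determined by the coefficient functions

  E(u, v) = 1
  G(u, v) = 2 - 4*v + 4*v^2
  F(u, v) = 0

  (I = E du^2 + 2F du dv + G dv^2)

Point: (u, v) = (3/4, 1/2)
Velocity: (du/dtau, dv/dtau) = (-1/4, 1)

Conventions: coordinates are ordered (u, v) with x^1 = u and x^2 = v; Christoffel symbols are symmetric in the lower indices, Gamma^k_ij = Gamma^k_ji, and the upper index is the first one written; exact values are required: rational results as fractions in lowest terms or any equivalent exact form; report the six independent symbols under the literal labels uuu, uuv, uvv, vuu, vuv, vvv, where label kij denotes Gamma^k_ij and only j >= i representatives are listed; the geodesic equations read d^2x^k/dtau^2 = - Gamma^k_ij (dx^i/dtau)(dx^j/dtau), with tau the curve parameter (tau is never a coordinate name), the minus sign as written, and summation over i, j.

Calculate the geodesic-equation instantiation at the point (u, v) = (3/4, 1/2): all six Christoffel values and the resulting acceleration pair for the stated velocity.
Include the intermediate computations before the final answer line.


E = 1, F = 0, G = 1 at the point
E_u = 0, E_v = 0, F_u = 0, F_v = 0, G_u = 0, G_v = 0
EG - F^2 = 1;  g^inv = (1) * [[1, 0], [0, 1]]
first-kind symbols [ij,l] = (1/2)(d_i g_jl + d_j g_il - d_l g_ij): [uu,u] = E_u/2 = 0, [uu,v] = F_u - E_v/2 = 0, [uv,u] = E_v/2 = 0, [uv,v] = G_u/2 = 0, [vv,u] = F_v - G_u/2 = 0, [vv,v] = G_v/2 = 0
Gamma^u_ij = (G*[ij,u] - F*[ij,v])/(EG - F^2), Gamma^v_ij = (E*[ij,v] - F*[ij,u])/(EG - F^2)
Gamma_uuu = 0, Gamma_uuv = 0, Gamma_uvv = 0, Gamma_vuu = 0, Gamma_vuv = 0, Gamma_vvv = 0
d^2u/dtau^2 = -(Gamma_uuu*(-1/4)^2 + 2*Gamma_uuv*(-1/4)*(1) + Gamma_uvv*(1)^2) = 0
d^2v/dtau^2 = -(Gamma_vuu*(-1/4)^2 + 2*Gamma_vuv*(-1/4)*(1) + Gamma_vvv*(1)^2) = 0

Answer: Gamma_uuu = 0, Gamma_uuv = 0, Gamma_uvv = 0, Gamma_vuu = 0, Gamma_vuv = 0, Gamma_vvv = 0; accelerations (d^2u/dtau^2, d^2v/dtau^2) = (0, 0)


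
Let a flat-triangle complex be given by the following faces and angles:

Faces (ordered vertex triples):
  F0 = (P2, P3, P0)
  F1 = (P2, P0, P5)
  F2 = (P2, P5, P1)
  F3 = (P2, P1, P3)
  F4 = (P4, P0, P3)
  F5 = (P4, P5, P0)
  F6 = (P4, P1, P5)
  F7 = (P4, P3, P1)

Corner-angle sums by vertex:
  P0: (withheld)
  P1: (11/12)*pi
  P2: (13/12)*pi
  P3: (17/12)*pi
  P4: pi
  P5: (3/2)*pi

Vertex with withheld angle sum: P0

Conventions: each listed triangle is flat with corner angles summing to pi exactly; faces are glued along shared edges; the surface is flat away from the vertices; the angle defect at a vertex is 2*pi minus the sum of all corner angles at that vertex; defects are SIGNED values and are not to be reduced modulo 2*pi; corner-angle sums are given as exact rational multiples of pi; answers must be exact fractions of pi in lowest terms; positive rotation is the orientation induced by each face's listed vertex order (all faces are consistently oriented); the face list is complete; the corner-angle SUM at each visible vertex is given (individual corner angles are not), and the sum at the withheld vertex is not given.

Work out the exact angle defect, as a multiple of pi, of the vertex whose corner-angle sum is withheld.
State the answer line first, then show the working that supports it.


Answer: defect(P0) = -pi/12

V = 6, E = 12, F = 8; chi = V - E + F = 2
Gauss-Bonnet: total defect = 2*pi*chi = 4*pi; visible defects sum to (49/12)*pi


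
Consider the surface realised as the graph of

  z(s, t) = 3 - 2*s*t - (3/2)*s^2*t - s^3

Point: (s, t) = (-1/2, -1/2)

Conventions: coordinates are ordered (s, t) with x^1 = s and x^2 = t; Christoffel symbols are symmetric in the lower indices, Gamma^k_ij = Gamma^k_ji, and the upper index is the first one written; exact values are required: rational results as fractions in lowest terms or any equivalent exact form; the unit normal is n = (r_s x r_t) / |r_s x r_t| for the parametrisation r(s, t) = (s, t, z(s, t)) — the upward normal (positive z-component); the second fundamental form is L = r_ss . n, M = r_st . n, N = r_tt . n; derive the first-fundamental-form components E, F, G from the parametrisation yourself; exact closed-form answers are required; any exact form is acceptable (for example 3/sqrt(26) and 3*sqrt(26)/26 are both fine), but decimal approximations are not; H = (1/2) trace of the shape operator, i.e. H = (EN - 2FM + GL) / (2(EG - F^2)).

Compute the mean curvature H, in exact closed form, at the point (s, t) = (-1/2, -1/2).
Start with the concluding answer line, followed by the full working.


Answer: H = 1522*sqrt(105)/11025

z_s = -1/2, z_t = 5/8, z_ss = 9/2, z_st = -1/2, z_tt = 0
E = 5/4, F = -5/16, G = 89/64; answer radicand W^2 = 105/64
unnormalised second-form numerators: l = 9/2, m = -1/2, n = 0; L = l/sqrt(105/64), and similarly M = m/sqrt(W^2), N = n/sqrt(W^2)
H = (E*n - 2*F*m + G*l) / (2*(EG - F^2)*sqrt(W^2)); E*n - 2*F*m + G*l = 761/128, EG - F^2 = 105/64, so H = (761/420)/sqrt(105/64)


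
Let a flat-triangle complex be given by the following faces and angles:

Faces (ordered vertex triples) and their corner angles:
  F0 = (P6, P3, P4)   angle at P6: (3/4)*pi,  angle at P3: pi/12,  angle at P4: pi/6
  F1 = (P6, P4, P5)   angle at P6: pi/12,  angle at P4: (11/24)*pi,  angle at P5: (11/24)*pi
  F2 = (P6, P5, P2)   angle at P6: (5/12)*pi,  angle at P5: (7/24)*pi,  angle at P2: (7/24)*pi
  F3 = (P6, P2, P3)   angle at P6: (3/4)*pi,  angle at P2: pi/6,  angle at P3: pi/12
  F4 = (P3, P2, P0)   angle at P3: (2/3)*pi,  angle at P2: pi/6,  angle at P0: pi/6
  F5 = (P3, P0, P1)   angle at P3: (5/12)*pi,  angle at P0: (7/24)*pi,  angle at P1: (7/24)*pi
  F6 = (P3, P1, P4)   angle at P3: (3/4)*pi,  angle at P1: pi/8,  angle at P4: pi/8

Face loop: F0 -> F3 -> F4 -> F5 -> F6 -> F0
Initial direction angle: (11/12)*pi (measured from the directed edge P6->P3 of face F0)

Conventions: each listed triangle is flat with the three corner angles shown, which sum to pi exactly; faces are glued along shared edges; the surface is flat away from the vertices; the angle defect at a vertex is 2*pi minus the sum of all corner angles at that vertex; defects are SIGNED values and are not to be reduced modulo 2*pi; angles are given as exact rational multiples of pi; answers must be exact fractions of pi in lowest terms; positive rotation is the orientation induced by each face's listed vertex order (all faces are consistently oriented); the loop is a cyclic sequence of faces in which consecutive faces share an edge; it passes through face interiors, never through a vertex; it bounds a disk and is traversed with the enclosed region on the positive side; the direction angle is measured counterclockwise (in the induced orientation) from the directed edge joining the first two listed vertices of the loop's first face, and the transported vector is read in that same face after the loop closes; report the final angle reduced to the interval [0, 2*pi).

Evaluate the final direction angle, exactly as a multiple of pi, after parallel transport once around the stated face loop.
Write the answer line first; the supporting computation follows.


Answer: final direction angle = (11/12)*pi

enclosed vertex P3: corner angles sum to 2*pi, defect = 2*pi - 2*pi = 0
holonomy = initial angle + sum of enclosed defects (mod 2*pi), positive in the induced orientation
final angle = (11/12)*pi + 0 = (11/12)*pi (mod 2*pi)


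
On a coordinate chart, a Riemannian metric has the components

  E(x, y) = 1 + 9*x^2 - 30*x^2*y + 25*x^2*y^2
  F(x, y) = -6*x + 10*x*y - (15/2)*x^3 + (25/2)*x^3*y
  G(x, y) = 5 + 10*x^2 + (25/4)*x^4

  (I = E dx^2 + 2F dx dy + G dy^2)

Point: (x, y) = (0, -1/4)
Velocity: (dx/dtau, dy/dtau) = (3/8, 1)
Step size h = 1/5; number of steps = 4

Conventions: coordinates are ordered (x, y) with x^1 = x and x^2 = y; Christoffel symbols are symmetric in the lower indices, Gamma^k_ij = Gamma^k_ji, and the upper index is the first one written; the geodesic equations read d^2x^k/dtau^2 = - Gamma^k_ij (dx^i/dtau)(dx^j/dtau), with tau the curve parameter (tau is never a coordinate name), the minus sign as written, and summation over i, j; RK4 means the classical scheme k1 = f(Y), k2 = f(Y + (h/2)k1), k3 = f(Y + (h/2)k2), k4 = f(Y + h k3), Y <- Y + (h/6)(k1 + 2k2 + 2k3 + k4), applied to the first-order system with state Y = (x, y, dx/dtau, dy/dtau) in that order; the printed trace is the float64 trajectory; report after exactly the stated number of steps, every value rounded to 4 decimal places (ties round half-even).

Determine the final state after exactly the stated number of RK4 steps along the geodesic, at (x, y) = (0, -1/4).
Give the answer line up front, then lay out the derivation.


Answer: x = 0.3012, y = 0.5540, dx/dtau = 0.3845, dy/dtau = 0.9253

f(Y) = (dx/dtau, dy/dtau, -Gamma^x_ij Y'^i Y'^j, -Gamma^y_ij Y'^i Y'^j) with the Gammas evaluated at the stage position; h = 0.200000; intermediate values shown to 6 dp
step 0: x = 0.0000, y = -0.2500, dx/dtau = 0.3750, dy/dtau = 1.0000
step 1:
  k1: at (x, y) = (0.000000, -0.250000), (dx/dtau, dy/dtau) = (0.375000, 1.000000); Gamma_xxx = 0.000000, Gamma_xxy = 0.000000, Gamma_xyy = 0.000000, Gamma_yxx = -1.700000, Gamma_yxy = 0.000000, Gamma_yyy = 0.000000; k1 = (0.375000, 1.000000, 0.000000, 0.239063)
  k2: at (x, y) = (0.037500, -0.150000), (dx/dtau, dy/dtau) = (0.375000, 1.023906); Gamma_xxx = 0.104760, Gamma_xxy = -0.005238, Gamma_xyy = 0.000000, Gamma_yxx = -1.492532, Gamma_yxy = 0.074627, Gamma_yyy = 0.000000; k2 = (0.375000, 1.023906, -0.010709, 0.152579)
  k3: at (x, y) = (0.037500, -0.147609), (dx/dtau, dy/dtau) = (0.373929, 1.015258); Gamma_xxx = 0.104095, Gamma_xxy = -0.005221, Gamma_xyy = 0.000000, Gamma_yxx = -1.487812, Gamma_yxy = 0.074628, Gamma_yyy = 0.000000; k3 = (0.373929, 1.015258, -0.010590, 0.151367)
  k4: at (x, y) = (0.074786, -0.046948), (dx/dtau, dy/dtau) = (0.372882, 1.030273); Gamma_xxx = 0.152997, Gamma_xxy = -0.017686, Gamma_xyy = 0.000000, Gamma_yxx = -1.273737, Gamma_yxy = 0.147241, Gamma_yyy = 0.000000; k4 = (0.372882, 1.030273, -0.007684, 0.063970)
  Y <- Y + (h/6)(k1 + 2k2 + 2k3 + k4): x = 0.0749, y = -0.0464, dx/dtau = 0.3733, dy/dtau = 1.0304
step 2:
  k1: at (x, y) = (0.074858, -0.046380), (dx/dtau, dy/dtau) = (0.373324, 1.030364); Gamma_xxx = 0.152872, Gamma_xxy = -0.017704, Gamma_xyy = 0.000000, Gamma_yxx = -1.272605, Gamma_yxy = 0.147382, Gamma_yyy = 0.000000; k1 = (0.373324, 1.030364, -0.007686, 0.063980)
  k2: at (x, y) = (0.112190, 0.056656), (dx/dtau, dy/dtau) = (0.372555, 1.036762); Gamma_xxx = 0.158633, Gamma_xxy = -0.032755, Gamma_xyy = 0.000000, Gamma_yxx = -1.057315, Gamma_yxy = 0.218316, Gamma_yyy = 0.000000; k2 = (0.372555, 1.036762, 0.003285, -0.021897)
  k3: at (x, y) = (0.112114, 0.057296), (dx/dtau, dy/dtau) = (0.373652, 1.028174); Gamma_xxx = 0.158167, Gamma_xxy = -0.032675, Gamma_xyy = 0.000000, Gamma_yxx = -1.056152, Gamma_yxy = 0.218183, Gamma_yyy = 0.000000; k3 = (0.373652, 1.028174, 0.003023, -0.020187)
  k4: at (x, y) = (0.149588, 0.159255), (dx/dtau, dy/dtau) = (0.373929, 1.026327); Gamma_xxx = 0.136155, Gamma_xxy = -0.046211, Gamma_xyy = 0.000000, Gamma_yxx = -0.849156, Gamma_yxy = 0.288203, Gamma_yyy = 0.000000; k4 = (0.373929, 1.026327, 0.016431, -0.102478)
  Y <- Y + (h/6)(k1 + 2k2 + 2k3 + k4): x = 0.1495, y = 0.1598, dx/dtau = 0.3740, dy/dtau = 1.0263
step 3:
  k1: at (x, y) = (0.149514, 0.159839), (dx/dtau, dy/dtau) = (0.374036, 1.026275); Gamma_xxx = 0.135742, Gamma_xxy = -0.046109, Gamma_xyy = 0.000000, Gamma_yxx = -0.848108, Gamma_yxy = 0.288085, Gamma_yyy = 0.000000; k1 = (0.374036, 1.026275, 0.016408, -0.102518)
  k2: at (x, y) = (0.186917, 0.262466), (dx/dtau, dy/dtau) = (0.375677, 1.016024); Gamma_xxx = 0.097568, Gamma_xxy = -0.054031, Gamma_xyy = 0.000000, Gamma_yxx = -0.645603, Gamma_yxy = 0.357518, Gamma_yyy = 0.000000; k2 = (0.375677, 1.016024, 0.027476, -0.181811)
  k3: at (x, y) = (0.187081, 0.261441), (dx/dtau, dy/dtau) = (0.376784, 1.008094); Gamma_xxx = 0.098222, Gamma_xxy = -0.054276, Gamma_xyy = 0.000000, Gamma_yxx = -0.647443, Gamma_yxy = 0.357765, Gamma_yyy = 0.000000; k3 = (0.376784, 1.008094, 0.027287, -0.179867)
  k4: at (x, y) = (0.224870, 0.361458), (dx/dtau, dy/dtau) = (0.379493, 0.990302); Gamma_xxx = 0.057189, Gamma_xxy = -0.053911, Gamma_xyy = 0.000000, Gamma_yxx = -0.453413, Gamma_yxy = 0.427426, Gamma_yyy = 0.000000; k4 = (0.379493, 0.990302, 0.032285, -0.255966)
  Y <- Y + (h/6)(k1 + 2k2 + 2k3 + k4): x = 0.2248, y = 0.3620, dx/dtau = 0.3793, dy/dtau = 0.9902
step 4:
  k1: at (x, y) = (0.224795, 0.361999), (dx/dtau, dy/dtau) = (0.379310, 0.990214); Gamma_xxx = 0.056918, Gamma_xxy = -0.053760, Gamma_xyy = 0.000000, Gamma_yxx = -0.452425, Gamma_yxy = 0.427322, Gamma_yyy = 0.000000; k1 = (0.379310, 0.990214, 0.032195, -0.255910)
  k2: at (x, y) = (0.262726, 0.461021), (dx/dtau, dy/dtau) = (0.382530, 0.964623); Gamma_xxx = 0.022051, Gamma_xxy = -0.041685, Gamma_xyy = 0.000000, Gamma_yxx = -0.262404, Gamma_yxy = 0.496049, Gamma_yyy = 0.000000; k2 = (0.382530, 0.964623, 0.027536, -0.327683)
  k3: at (x, y) = (0.263048, 0.458462), (dx/dtau, dy/dtau) = (0.382064, 0.957446); Gamma_xxx = 0.022886, Gamma_xxy = -0.042533, Gamma_xyy = 0.000000, Gamma_yxx = -0.267141, Gamma_yxy = 0.496480, Gamma_yyy = 0.000000; k3 = (0.382064, 0.957446, 0.027777, -0.324235)
  k4: at (x, y) = (0.301208, 0.553488), (dx/dtau, dy/dtau) = (0.384865, 0.925367); Gamma_xxx = 0.002732, Gamma_xxy = -0.017690, Gamma_xyy = 0.000000, Gamma_yxx = -0.086837, Gamma_yxy = 0.562356, Gamma_yyy = 0.000000; k4 = (0.384865, 0.925367, 0.012196, -0.387694)
  Y <- Y + (h/6)(k1 + 2k2 + 2k3 + k4): x = 0.3012, y = 0.5540, dx/dtau = 0.3845, dy/dtau = 0.9253


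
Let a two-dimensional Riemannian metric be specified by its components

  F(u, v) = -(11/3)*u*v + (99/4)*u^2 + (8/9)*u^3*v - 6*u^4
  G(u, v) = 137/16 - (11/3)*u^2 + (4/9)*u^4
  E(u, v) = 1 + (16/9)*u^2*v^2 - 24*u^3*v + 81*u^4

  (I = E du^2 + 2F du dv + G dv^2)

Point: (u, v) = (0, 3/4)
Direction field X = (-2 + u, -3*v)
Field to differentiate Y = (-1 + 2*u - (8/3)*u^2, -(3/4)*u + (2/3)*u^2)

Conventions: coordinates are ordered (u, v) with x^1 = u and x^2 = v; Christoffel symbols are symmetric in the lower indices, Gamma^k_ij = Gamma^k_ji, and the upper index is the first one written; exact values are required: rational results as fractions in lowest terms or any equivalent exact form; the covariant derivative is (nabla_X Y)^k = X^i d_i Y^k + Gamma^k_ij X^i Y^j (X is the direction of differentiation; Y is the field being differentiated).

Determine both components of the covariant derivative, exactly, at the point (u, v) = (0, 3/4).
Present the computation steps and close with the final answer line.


E = 1, F = 0, G = 137/16 at the point
E_u = 0, E_v = 0, F_u = -11/4, F_v = 0, G_u = 0, G_v = 0
EG - F^2 = 137/16;  g^inv = (16/137) * [[137/16, 0], [0, 1]]
first-kind symbols [ij,l] = (1/2)(d_i g_jl + d_j g_il - d_l g_ij): [uu,u] = E_u/2 = 0, [uu,v] = F_u - E_v/2 = -11/4, [uv,u] = E_v/2 = 0, [uv,v] = G_u/2 = 0, [vv,u] = F_v - G_u/2 = 0, [vv,v] = G_v/2 = 0
Gamma^u_ij = (G*[ij,u] - F*[ij,v])/(EG - F^2), Gamma^v_ij = (E*[ij,v] - F*[ij,u])/(EG - F^2)
Gamma_uuu = 0, Gamma_uuv = 0, Gamma_uvv = 0, Gamma_vuu = -44/137, Gamma_vuv = 0, Gamma_vvv = 0
X = (-2, -9/4), Y = (-1, 0) at the point

Answer: (nabla_X Y)^u = -4, (nabla_X Y)^v = 235/274


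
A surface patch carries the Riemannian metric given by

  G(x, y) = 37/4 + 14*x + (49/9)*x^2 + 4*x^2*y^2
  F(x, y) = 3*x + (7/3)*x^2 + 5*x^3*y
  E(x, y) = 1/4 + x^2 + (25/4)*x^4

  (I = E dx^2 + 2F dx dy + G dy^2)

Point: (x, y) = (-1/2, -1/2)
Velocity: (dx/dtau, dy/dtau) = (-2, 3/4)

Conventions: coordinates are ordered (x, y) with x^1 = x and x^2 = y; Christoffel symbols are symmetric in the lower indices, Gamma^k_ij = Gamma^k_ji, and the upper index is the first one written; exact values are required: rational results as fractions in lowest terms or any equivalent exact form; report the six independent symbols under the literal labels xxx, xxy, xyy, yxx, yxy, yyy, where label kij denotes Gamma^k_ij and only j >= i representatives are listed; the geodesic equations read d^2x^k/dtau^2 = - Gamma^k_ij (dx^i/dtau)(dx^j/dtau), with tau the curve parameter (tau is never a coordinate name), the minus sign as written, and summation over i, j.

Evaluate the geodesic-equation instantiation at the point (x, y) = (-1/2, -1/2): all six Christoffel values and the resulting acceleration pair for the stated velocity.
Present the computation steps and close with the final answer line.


E = 57/64, F = -29/48, G = 139/36 at the point
E_x = -33/8, E_y = 0, F_x = -29/24, F_y = -5/8, G_x = 68/9, G_y = -1
EG - F^2 = 3541/1152;  g^inv = (1152/3541) * [[139/36, 29/48], [29/48, 57/64]]
first-kind symbols [ij,l] = (1/2)(d_i g_jl + d_j g_il - d_l g_ij): [xx,x] = E_x/2 = -33/16, [xx,y] = F_x - E_y/2 = -29/24, [xy,x] = E_y/2 = 0, [xy,y] = G_x/2 = 34/9, [yy,x] = F_y - G_x/2 = -317/72, [yy,y] = G_y/2 = -1/2
Gamma^x_ij = (G*[ij,x] - F*[ij,y])/(EG - F^2), Gamma^y_ij = (E*[ij,y] - F*[ij,x])/(EG - F^2)
Gamma_xxx = -10015/3541, Gamma_xxy = 7888/10623, Gamma_xyy = -179384/31869, Gamma_yxx = -10701/14164, Gamma_yxy = 3876/3541, Gamma_yyy = -10732/10623
d^2x/dtau^2 = -(Gamma_xxx*(-2)^2 + 2*Gamma_xxy*(-2)*(3/4) + Gamma_xyy*(3/4)^2) = 118319/7082
d^2y/dtau^2 = -(Gamma_yxx*(-2)^2 + 2*Gamma_yxy*(-2)*(3/4) + Gamma_yyy*(3/4)^2) = 97365/14164

Answer: Gamma_xxx = -10015/3541, Gamma_xxy = 7888/10623, Gamma_xyy = -179384/31869, Gamma_yxx = -10701/14164, Gamma_yxy = 3876/3541, Gamma_yyy = -10732/10623; accelerations (d^2x/dtau^2, d^2y/dtau^2) = (118319/7082, 97365/14164)


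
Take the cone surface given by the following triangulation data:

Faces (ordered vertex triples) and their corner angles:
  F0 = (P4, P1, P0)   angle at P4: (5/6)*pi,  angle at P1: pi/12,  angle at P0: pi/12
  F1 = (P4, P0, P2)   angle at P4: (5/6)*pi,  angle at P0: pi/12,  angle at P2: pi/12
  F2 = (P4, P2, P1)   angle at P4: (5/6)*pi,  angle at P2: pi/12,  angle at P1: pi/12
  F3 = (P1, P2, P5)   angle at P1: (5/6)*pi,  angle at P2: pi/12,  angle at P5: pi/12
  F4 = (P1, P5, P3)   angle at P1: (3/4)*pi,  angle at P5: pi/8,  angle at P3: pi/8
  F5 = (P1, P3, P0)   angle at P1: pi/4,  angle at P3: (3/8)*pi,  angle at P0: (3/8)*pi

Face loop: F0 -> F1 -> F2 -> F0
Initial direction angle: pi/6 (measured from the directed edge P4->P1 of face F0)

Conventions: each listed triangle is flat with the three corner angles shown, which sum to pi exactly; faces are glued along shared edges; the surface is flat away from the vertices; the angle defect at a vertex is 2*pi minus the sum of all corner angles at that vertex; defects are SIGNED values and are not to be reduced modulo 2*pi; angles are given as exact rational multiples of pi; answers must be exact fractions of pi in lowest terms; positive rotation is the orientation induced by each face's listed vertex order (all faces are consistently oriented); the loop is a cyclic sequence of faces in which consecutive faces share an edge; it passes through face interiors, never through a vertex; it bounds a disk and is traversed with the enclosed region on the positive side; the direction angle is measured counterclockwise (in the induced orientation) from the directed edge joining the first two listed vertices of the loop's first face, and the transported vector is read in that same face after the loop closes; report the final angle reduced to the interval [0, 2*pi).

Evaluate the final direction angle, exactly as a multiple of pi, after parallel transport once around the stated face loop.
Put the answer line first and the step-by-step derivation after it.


Answer: final direction angle = (5/3)*pi

enclosed vertex P4: corner angles sum to (5/2)*pi, defect = 2*pi - (5/2)*pi = -pi/2
holonomy = initial angle + sum of enclosed defects (mod 2*pi), positive in the induced orientation
final angle = pi/6 - pi/2 = (5/3)*pi (mod 2*pi)


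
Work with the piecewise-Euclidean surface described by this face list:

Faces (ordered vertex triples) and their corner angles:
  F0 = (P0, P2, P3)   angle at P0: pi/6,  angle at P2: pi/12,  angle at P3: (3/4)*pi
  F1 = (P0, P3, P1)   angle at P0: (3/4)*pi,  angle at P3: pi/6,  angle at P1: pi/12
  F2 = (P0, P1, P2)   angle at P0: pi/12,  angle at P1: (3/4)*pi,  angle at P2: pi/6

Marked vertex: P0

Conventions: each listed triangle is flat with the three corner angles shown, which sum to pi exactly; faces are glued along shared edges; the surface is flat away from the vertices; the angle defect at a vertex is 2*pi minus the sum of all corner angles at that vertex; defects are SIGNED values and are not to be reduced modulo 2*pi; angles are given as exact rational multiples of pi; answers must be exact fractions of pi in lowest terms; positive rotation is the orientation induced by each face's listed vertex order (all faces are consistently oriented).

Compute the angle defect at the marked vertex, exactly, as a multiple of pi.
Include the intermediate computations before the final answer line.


Sum of corner angles at P0: pi
defect = 2*pi - pi

Answer: defect(P0) = pi


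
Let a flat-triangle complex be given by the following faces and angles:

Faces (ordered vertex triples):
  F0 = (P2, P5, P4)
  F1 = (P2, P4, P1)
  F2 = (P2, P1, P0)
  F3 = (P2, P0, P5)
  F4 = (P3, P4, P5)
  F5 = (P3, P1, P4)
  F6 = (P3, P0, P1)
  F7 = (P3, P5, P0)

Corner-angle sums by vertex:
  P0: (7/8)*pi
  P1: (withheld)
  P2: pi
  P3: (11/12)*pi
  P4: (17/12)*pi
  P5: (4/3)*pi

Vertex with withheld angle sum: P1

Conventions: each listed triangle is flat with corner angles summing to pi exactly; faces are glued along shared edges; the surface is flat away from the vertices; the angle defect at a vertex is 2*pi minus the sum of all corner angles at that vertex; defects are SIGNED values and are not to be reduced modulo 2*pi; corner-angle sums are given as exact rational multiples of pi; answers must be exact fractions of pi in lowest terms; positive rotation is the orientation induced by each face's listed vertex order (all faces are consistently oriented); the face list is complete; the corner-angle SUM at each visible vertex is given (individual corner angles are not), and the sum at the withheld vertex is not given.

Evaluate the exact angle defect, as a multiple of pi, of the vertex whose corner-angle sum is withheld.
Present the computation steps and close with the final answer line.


V = 6, E = 12, F = 8; chi = V - E + F = 2
Gauss-Bonnet: total defect = 2*pi*chi = 4*pi; visible defects sum to (107/24)*pi

Answer: defect(P1) = (-11/24)*pi


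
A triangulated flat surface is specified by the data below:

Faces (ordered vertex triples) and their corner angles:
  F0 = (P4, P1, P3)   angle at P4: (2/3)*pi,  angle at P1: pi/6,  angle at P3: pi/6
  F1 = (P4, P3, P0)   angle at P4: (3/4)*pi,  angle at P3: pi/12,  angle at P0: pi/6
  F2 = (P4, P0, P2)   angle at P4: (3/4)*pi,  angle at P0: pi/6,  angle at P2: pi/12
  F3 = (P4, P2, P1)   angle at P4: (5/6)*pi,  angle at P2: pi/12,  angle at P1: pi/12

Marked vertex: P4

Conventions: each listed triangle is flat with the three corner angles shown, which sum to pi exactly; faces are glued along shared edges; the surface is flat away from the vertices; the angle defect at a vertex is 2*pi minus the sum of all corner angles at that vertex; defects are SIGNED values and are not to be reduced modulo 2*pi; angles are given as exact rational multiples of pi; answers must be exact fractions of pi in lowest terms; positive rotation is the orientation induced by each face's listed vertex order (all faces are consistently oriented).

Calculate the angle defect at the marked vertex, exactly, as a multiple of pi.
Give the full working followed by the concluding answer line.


Sum of corner angles at P4: 3*pi
defect = 2*pi - 3*pi

Answer: defect(P4) = -pi


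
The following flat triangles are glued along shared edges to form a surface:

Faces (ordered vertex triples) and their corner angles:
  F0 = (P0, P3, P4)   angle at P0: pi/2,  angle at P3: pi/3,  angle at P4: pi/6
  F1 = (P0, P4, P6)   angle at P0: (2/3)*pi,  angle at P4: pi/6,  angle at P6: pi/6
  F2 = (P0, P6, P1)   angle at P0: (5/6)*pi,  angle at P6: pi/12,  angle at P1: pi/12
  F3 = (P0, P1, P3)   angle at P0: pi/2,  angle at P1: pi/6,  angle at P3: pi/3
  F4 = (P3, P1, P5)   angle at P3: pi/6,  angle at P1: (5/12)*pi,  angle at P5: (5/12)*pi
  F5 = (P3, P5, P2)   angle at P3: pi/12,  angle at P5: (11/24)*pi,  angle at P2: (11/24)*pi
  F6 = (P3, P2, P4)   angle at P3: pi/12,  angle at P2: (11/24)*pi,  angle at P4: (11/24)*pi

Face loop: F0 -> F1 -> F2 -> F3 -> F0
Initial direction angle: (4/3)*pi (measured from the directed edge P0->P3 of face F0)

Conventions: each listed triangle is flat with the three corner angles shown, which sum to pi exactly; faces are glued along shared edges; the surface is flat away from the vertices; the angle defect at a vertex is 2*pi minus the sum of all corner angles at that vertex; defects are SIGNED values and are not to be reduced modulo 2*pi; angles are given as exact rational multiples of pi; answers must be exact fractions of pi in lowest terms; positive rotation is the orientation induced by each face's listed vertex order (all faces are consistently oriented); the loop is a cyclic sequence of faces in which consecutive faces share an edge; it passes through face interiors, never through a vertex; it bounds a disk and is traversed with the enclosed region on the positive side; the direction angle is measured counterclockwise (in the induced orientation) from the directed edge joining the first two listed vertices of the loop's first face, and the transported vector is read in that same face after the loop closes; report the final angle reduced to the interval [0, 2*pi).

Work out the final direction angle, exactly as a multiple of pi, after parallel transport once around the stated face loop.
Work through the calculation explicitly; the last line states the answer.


enclosed vertex P0: corner angles sum to (5/2)*pi, defect = 2*pi - (5/2)*pi = -pi/2
summing the enclosed defects onto the initial angle, mod 2*pi in the induced orientation:
final angle = (4/3)*pi - pi/2 = (5/6)*pi (mod 2*pi)

Answer: final direction angle = (5/6)*pi


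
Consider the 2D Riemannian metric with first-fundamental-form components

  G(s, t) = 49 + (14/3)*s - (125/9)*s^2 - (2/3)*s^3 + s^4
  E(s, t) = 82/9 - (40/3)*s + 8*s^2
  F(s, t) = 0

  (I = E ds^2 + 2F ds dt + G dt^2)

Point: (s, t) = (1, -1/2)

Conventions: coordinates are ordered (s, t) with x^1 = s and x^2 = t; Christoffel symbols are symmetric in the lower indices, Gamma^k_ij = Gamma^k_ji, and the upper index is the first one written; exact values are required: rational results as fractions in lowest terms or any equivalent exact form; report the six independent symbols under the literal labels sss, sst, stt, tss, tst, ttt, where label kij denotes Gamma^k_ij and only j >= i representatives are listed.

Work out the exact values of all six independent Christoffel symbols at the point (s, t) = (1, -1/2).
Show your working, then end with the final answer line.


E = 34/9, F = 0, G = 361/9 at the point
E_s = 8/3, E_t = 0, F_s = 0, F_t = 0, G_s = -190/9, G_t = 0
EG - F^2 = 12274/81;  g^inv = (81/12274) * [[361/9, 0], [0, 34/9]]
first-kind symbols [ij,l] = (1/2)(d_i g_jl + d_j g_il - d_l g_ij): [ss,s] = E_s/2 = 4/3, [ss,t] = F_s - E_t/2 = 0, [st,s] = E_t/2 = 0, [st,t] = G_s/2 = -95/9, [tt,s] = F_t - G_s/2 = 95/9, [tt,t] = G_t/2 = 0
Gamma^s_ij = (G*[ij,s] - F*[ij,t])/(EG - F^2), Gamma^t_ij = (E*[ij,t] - F*[ij,s])/(EG - F^2)

Answer: Gamma_sss = 6/17, Gamma_sst = 0, Gamma_stt = 95/34, Gamma_tss = 0, Gamma_tst = -5/19, Gamma_ttt = 0


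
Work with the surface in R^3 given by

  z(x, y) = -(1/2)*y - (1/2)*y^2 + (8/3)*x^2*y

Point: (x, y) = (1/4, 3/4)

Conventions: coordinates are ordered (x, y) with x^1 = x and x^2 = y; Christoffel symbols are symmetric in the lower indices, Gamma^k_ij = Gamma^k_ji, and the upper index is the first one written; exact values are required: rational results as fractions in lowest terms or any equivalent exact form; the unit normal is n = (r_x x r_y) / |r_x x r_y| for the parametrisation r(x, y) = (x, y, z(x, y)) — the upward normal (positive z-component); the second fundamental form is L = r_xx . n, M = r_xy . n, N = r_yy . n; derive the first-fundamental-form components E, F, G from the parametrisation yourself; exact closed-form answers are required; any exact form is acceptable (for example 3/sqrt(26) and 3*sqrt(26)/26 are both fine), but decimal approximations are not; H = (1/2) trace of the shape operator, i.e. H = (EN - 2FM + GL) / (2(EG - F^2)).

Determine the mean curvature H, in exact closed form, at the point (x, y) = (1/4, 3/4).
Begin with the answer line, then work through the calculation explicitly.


Answer: H = 8280*sqrt(457)/208849

z_x = 1, z_y = -13/12, z_xx = 4, z_xy = 4/3, z_yy = -1
E = 2, F = -13/12, G = 313/144; answer radicand W^2 = 457/144
unnormalised second-form numerators: l = 4, m = 4/3, n = -1; L = l/sqrt(457/144), and similarly M = m/sqrt(W^2), N = n/sqrt(W^2)
H = (E*n - 2*F*m + G*l) / (2*(EG - F^2)*sqrt(W^2)); E*n - 2*F*m + G*l = 115/12, EG - F^2 = 457/144, so H = (690/457)/sqrt(457/144)


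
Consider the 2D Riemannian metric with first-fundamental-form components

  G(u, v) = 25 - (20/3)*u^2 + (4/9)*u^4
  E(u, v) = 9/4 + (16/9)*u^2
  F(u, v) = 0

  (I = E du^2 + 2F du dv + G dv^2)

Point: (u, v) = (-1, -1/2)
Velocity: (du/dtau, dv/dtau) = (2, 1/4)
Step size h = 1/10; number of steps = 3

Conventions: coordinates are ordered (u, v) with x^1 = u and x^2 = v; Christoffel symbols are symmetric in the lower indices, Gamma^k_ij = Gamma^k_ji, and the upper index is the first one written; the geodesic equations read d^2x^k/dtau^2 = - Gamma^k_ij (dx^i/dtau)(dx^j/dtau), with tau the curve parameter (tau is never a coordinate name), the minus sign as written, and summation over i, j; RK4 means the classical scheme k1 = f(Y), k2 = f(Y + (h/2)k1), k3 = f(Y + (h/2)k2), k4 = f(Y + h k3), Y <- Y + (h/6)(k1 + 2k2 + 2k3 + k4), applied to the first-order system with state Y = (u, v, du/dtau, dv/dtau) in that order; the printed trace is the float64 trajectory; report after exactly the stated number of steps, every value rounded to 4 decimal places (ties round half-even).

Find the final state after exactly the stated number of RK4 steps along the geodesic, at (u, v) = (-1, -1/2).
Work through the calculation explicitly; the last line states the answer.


f(Y) = (du/dtau, dv/dtau, -Gamma^u_ij Y'^i Y'^j, -Gamma^v_ij Y'^i Y'^j) with the Gammas evaluated at the stage position; h = 0.100000; intermediate values shown to 6 dp
step 0: u = -1.0000, v = -0.5000, du/dtau = 2.0000, dv/dtau = 0.2500
step 1:
  k1: at (u, v) = (-1.000000, -0.500000), (du/dtau, dv/dtau) = (2.000000, 0.250000); Gamma_uuu = -0.441379, Gamma_uuv = 0.000000, Gamma_uvv = -1.434483, Gamma_vuu = 0.000000, Gamma_vuv = 0.307692, Gamma_vvv = 0.000000; k1 = (2.000000, 0.250000, 1.855172, -0.307692)
  k2: at (u, v) = (-0.900000, -0.487500), (du/dtau, dv/dtau) = (2.092759, 0.234615); Gamma_uuu = -0.433604, Gamma_uuv = 0.000000, Gamma_uvv = -1.450407, Gamma_vuu = 0.000000, Gamma_vuv = 0.269058, Gamma_vvv = 0.000000; k2 = (2.092759, 0.234615, 1.978867, -0.264212)
  k3: at (u, v) = (-0.895362, -0.488269), (du/dtau, dv/dtau) = (2.098943, 0.236789); Gamma_uuu = -0.433107, Gamma_uuv = 0.000000, Gamma_uvv = -1.450547, Gamma_vuu = 0.000000, Gamma_vuv = 0.267339, Gamma_vvv = 0.000000; k3 = (2.098943, 0.236789, 1.989413, -0.265739)
  k4: at (u, v) = (-0.790106, -0.476321), (du/dtau, dv/dtau) = (2.198941, 0.223426); Gamma_uuu = -0.418069, Gamma_uuv = 0.000000, Gamma_uvv = -1.437266, Gamma_vuu = 0.000000, Gamma_vuv = 0.229824, Gamma_vvv = 0.000000; k4 = (2.198941, 0.223426, 2.093255, -0.225826)
  Y <- Y + (h/6)(k1 + 2k2 + 2k3 + k4): u = -0.7903, v = -0.4764, du/dtau = 2.1981, dv/dtau = 0.2234
step 2:
  k1: at (u, v) = (-0.790294, -0.476396), (du/dtau, dv/dtau) = (2.198083, 0.223443); Gamma_uuu = -0.418103, Gamma_uuv = 0.000000, Gamma_uvv = -1.437320, Gamma_vuu = 0.000000, Gamma_vuv = 0.229889, Gamma_vvv = 0.000000; k1 = (2.198083, 0.223443, 2.091855, -0.225818)
  k2: at (u, v) = (-0.680390, -0.465224), (du/dtau, dv/dtau) = (2.302676, 0.212152); Gamma_uuu = -0.393618, Gamma_uuv = 0.000000, Gamma_uvv = -1.384957, Gamma_vuu = 0.000000, Gamma_vuv = 0.193373, Gamma_vvv = 0.000000; k2 = (2.302676, 0.212152, 2.149420, -0.188932)
  k3: at (u, v) = (-0.675160, -0.465788), (du/dtau, dv/dtau) = (2.305554, 0.213996); Gamma_uuu = -0.392201, Gamma_uuv = 0.000000, Gamma_uvv = -1.381362, Gamma_vuu = 0.000000, Gamma_vuv = 0.191694, Gamma_vvv = 0.000000; k3 = (2.305554, 0.213996, 2.148033, -0.189156)
  k4: at (u, v) = (-0.559739, -0.454996), (du/dtau, dv/dtau) = (2.412886, 0.204527); Gamma_uuu = -0.354505, Gamma_uuv = 0.000000, Gamma_uvv = -1.273858, Gamma_vuu = 0.000000, Gamma_vuv = 0.155771, Gamma_vvv = 0.000000; k4 = (2.412886, 0.204527, 2.117220, -0.153746)
  Y <- Y + (h/6)(k1 + 2k2 + 2k3 + k4): u = -0.5598, v = -0.4551, du/dtau = 2.4115, dv/dtau = 0.2045
step 3:
  k1: at (u, v) = (-0.559837, -0.455058), (du/dtau, dv/dtau) = (2.411483, 0.204514); Gamma_uuu = -0.354542, Gamma_uuv = 0.000000, Gamma_uvv = -1.273973, Gamma_vuu = 0.000000, Gamma_vuv = 0.155801, Gamma_vvv = 0.000000; k1 = (2.411483, 0.204514, 2.115036, -0.153676)
  k2: at (u, v) = (-0.439263, -0.444833), (du/dtau, dv/dtau) = (2.517235, 0.196830); Gamma_uuu = -0.301159, Gamma_uuv = 0.000000, Gamma_uvv = -1.100290, Gamma_vuu = 0.000000, Gamma_vuv = 0.120230, Gamma_vvv = 0.000000; k2 = (2.517235, 0.196830, 1.950910, -0.119140)
  k3: at (u, v) = (-0.433975, -0.445217), (du/dtau, dv/dtau) = (2.509028, 0.198557); Gamma_uuu = -0.298478, Gamma_uuv = 0.000000, Gamma_uvv = -1.091187, Gamma_vuu = 0.000000, Gamma_vuv = 0.118708, Gamma_vvv = 0.000000; k3 = (2.509028, 0.198557, 1.922007, -0.118277)
  k4: at (u, v) = (-0.308934, -0.435203), (du/dtau, dv/dtau) = (2.603684, 0.192686); Gamma_uuu = -0.226980, Gamma_uuv = 0.000000, Gamma_uvv = -0.840342, Gamma_vuu = 0.000000, Gamma_vuv = 0.083444, Gamma_vvv = 0.000000; k4 = (2.603684, 0.192686, 1.569934, -0.083727)
  Y <- Y + (h/6)(k1 + 2k2 + 2k3 + k4): u = -0.3087, v = -0.4353, du/dtau = 2.6020, dv/dtau = 0.1926

Answer: u = -0.3087, v = -0.4353, du/dtau = 2.6020, dv/dtau = 0.1926
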